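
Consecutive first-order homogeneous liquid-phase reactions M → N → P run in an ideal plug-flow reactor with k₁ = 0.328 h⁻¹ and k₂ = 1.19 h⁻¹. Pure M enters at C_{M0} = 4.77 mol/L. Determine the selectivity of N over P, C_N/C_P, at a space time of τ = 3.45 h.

0.208

The intermediate concentration in a first-order A→B→C sequence is C_N = k₁C_{M0}(e^(−k₁τ) − e^(−k₂τ))/(k₂−k₁).
e^(−k₁τ) = e^(−0.328×3.45) = e^(−1.132) = 0.3225; e^(−k₂τ) = e^(−4.106) = 0.01648.
C_N = 0.328×4.77/(1.19−0.328) × (0.3225−0.01648) = 1.815×0.3060 = 0.5555 mol/L.
C_M = C_{M0}e^(−k₁τ) = 1.538 mol/L, so C_P = C_{M0}−C_M−C_N = 2.676 mol/L; C_N/C_P = 0.208.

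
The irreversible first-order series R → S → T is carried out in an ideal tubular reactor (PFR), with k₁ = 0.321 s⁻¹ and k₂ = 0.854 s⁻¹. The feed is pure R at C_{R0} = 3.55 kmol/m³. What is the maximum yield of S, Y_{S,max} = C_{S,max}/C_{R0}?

0.209

At the optimum, C_{S,max}/C_{R0} = (k₁/k₂)^[k₂/(k₂−k₁)].
= (0.321/0.854)^(0.854/(0.854−0.321)) = (0.3759)^(1.602) = 0.2085.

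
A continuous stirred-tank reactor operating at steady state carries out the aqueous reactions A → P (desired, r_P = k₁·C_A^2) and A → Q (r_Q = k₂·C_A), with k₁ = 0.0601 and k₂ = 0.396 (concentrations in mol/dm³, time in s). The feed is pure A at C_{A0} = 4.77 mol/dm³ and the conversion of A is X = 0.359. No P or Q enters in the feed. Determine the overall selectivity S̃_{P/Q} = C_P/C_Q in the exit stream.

0.464

Exit C_A = C_{A0}(1−X) = 4.77×0.641 = 3.058 mol/dm³.
Rates in a CSTR are evaluated at the outlet concentration: r_P = 0.0601×3.058^2 = 0.5619, r_Q = 0.396×3.058 = 1.211.
Overall selectivity = C_P/C_Q = r_Pτ/(r_Qτ) = r_P/r_Q = 0.464.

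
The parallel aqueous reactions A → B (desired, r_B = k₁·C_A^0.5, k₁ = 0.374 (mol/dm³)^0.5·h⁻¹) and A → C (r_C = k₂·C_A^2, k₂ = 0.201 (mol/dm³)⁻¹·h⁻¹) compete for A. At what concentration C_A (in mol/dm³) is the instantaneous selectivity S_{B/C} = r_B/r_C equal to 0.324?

3.21 mol/dm³

S_{B/C} = (k₁/k₂)·C_A^-1.5 ⇒ C_A = (S·k₂/k₁)^(1/(-1.5)).
= (0.324×0.201/0.374)^(-0.6667) = (0.1741)^(-0.6667) = 3.21 mol/dm³.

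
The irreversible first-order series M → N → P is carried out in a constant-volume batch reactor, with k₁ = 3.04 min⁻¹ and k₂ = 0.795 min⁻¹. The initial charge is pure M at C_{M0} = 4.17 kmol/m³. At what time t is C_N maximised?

Setting dC_N/dt = 0 gives t_opt = ln(k₂/k₁)/(k₂−k₁).
= ln(0.795/3.04)/(0.795−3.04) = ln(0.2615)/-2.245 = -1.341/-2.245 = 0.597 min.

0.597 min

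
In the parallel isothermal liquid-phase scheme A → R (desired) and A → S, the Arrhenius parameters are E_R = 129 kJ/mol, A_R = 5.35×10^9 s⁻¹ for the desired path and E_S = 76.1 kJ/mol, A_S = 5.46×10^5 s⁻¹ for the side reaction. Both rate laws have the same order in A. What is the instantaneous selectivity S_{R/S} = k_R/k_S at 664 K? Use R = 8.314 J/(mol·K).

0.675

Since both paths have the same order in A, the concentration cancels and S_{R/S} = k_R/k_S = (A_R/A_S)·exp[(E_S−E_R)/(RT)].
(E_S−E_R)/(RT) = (76.1−129)×10³/(8.314×664) = -52900/5520 = -9.582.
k_R/k_S = (5.35×10^9/5.46×10^5)·exp(-9.582) = 9799 × 6.893×10^-5 = 0.675.
Since E_R > E_S, raising the temperature improves selectivity toward R.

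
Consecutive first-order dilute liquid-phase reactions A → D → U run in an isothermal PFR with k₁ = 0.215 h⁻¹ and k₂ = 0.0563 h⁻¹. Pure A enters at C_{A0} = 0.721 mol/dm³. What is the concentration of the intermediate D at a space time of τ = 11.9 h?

0.424 mol/dm³

The intermediate concentration in a first-order A→B→C sequence is C_D = k₁C_{A0}(e^(−k₁τ) − e^(−k₂τ))/(k₂−k₁).
e^(−k₁τ) = e^(−0.215×11.9) = e^(−2.558) = 0.07742; e^(−k₂τ) = e^(−0.6700) = 0.5117.
C_D = 0.215×0.721/(0.0563−0.215) × (0.07742−0.5117) = (-0.9768)×(-0.4343) = 0.4242 mol/dm³.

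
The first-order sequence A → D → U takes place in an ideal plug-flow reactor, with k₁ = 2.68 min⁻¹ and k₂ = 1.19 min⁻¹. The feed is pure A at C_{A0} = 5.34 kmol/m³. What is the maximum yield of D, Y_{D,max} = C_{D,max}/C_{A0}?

Evaluating C_D at τ_opt = ln(k₂/k₁)/(k₂−k₁) gives C_{D,max}/C_{A0} = (k₁/k₂)^[k₂/(k₂−k₁)].
= (2.68/1.19)^(1.19/(1.19−2.68)) = (2.252)^(-0.7987) = 0.5229.

0.523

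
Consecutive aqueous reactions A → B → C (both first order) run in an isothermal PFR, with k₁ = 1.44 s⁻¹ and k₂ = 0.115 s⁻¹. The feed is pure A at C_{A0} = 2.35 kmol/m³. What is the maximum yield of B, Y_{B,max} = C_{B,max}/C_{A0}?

0.803

For a first-order series the maximum intermediate yield is C_{B,max}/C_{A0} = (k₁/k₂)^[k₂/(k₂−k₁)].
= (1.44/0.115)^(0.115/(0.115−1.44)) = (12.52)^(-0.08679) = 0.8030.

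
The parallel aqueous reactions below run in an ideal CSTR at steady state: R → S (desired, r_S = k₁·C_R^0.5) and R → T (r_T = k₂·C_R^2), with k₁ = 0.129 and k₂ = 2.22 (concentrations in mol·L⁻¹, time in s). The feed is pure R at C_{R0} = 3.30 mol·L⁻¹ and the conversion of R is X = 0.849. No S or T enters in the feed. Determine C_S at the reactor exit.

Exit C_R = C_{R0}(1−X) = 3.30×0.151 = 0.4983 mol·L⁻¹.
A CSTR operates uniformly at the exit composition, giving r_S = 0.09106 and r_T = 0.5512 (each k·C_R^n at C_R = 0.4983).
Fraction of consumed R going to S: r_S/(r_S+r_T) = 0.1418.
C_S = 0.1418·C_{R0}·X = 0.1418×3.30×0.849 = 0.397 mol·L⁻¹.

0.397 mol·L⁻¹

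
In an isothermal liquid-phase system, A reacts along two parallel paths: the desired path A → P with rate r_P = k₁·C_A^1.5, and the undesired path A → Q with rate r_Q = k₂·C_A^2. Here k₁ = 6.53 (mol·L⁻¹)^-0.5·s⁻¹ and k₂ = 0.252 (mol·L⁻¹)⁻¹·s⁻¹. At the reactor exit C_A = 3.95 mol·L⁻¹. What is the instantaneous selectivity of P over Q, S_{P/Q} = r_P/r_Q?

S_{P/Q} = r_P/r_Q = (k₁·C_A^1.5)/(k₂·C_A^2) = (k₁/k₂)·C_A^-0.5.
= (6.53×3.950^1.5) / (0.252×3.950^2) = 51.26/3.932 = 13.0.
The undesired path is higher order in A, so low C_A (CSTR or dilute feed) favours P.

13.0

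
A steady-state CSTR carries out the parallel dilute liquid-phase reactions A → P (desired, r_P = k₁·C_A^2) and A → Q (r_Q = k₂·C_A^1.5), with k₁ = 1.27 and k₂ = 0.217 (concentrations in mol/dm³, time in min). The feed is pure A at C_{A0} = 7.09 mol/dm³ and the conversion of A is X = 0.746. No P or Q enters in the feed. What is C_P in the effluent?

Exit C_A = C_{A0}(1−X) = 7.09×0.254 = 1.801 mol/dm³.
A CSTR operates uniformly at the exit composition, giving r_P = 4.119 and r_Q = 0.5244 (each k·C_A^n at C_A = 1.801).
Fraction of consumed A going to P: r_P/(r_P+r_Q) = 0.8871.
C_P = 0.8871·C_{A0}·X = 0.8871×7.09×0.746 = 4.69 mol/dm³.

4.69 mol/dm³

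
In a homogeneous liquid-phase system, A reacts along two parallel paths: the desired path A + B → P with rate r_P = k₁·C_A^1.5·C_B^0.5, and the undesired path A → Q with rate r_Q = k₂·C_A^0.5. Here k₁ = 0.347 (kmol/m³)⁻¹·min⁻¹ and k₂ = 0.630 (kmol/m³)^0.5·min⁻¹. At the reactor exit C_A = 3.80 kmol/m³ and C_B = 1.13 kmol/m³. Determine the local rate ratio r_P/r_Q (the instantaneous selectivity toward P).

S_{P/Q} = r_P/r_Q = (k₁·C_A^1.5·C_B^0.5)/(k₂·C_A^0.5) = (k₁/k₂)·C_A·C_B^0.5.
= (0.347×3.800^1.5×1.130^0.5) / (0.630×3.800^0.5) = 2.732/1.228 = 2.22.

2.22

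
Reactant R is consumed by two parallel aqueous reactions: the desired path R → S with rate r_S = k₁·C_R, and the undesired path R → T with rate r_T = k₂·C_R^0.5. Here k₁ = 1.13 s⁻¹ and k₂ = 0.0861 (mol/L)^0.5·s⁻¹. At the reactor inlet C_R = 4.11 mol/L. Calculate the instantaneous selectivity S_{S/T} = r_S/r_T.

26.6

S_{S/T} = r_S/r_T = (k₁·C_R)/(k₂·C_R^0.5) = (k₁/k₂)·C_R^0.5.
= (1.13×4.110) / (0.0861×4.110^0.5) = 4.644/0.1746 = 26.6.
Since the desired path is higher order in R, keeping C_R high (PFR or concentrated feed) favours S.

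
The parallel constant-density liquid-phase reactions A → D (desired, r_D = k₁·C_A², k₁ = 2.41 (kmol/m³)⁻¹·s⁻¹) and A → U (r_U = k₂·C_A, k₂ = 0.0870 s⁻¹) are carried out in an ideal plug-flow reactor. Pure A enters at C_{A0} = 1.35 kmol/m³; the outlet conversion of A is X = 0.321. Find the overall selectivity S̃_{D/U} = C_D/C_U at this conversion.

31.0

C_A = C_{A0}(1−X) = 0.9167 kmol/m³.
Along a PFR/batch, dC_U/dC_A = −r_U/(r_D+r_U) = −k₂/(k₂+k₁·C_A).
Integrating from C_{A0} to C_A: C_U = (0.0870/2.41)·ln[(0.0870+2.41·1.35)/(0.0870+2.41·0.917)] = 0.03610·ln(3.341/2.296) = 0.01353 kmol/m³.
Then C_D = (C_{A0}−C_A) − C_U = 0.4334 − 0.01353 = 0.4198 kmol/m³.
S̃_{D/U} = C_D/C_U = 0.4198/0.01353 = 31.0.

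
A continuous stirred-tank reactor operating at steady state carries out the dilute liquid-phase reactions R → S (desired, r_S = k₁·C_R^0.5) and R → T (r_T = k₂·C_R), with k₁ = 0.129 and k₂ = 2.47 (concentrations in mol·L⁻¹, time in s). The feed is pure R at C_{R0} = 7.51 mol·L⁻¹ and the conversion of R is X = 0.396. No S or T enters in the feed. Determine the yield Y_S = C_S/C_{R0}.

0.00948

Exit C_R = C_{R0}(1−X) = 7.51×0.604 = 4.536 mol·L⁻¹.
A CSTR operates uniformly at the exit composition, giving r_S = 0.2747 and r_T = 11.20 (each k·C_R^n at C_R = 4.536).
Fraction of consumed R going to S: r_S/(r_S+r_T) = 0.02393.
C_S = 0.02393·C_{R0}·X = 0.02393×7.51×0.396 = 0.0712 mol·L⁻¹; Y_S = C_S/C_{R0} = 0.00948.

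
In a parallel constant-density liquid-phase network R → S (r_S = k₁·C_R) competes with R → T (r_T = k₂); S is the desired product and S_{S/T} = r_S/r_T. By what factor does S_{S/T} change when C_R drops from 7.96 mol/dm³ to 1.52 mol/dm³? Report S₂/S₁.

S_{S/T} = (k₁/k₂)·C_R, so S₂/S₁ = (C_{R,2}/C_{R,1}).
= 1.52/7.96 = 0.191.

0.191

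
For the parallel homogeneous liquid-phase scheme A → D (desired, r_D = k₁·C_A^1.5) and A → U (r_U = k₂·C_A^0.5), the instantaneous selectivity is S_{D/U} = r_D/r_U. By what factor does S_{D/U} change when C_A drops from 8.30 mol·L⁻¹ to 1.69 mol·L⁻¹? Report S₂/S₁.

0.204

S_{D/U} = (k₁/k₂)·C_A, so S₂/S₁ = (C_{A,2}/C_{A,1}).
= 1.69/8.30 = 0.204.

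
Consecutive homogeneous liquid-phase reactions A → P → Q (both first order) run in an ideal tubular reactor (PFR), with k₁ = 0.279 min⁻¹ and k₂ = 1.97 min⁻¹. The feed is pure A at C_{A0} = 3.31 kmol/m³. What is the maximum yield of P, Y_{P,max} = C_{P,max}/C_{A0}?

At the optimum, C_{P,max}/C_{A0} = (k₁/k₂)^[k₂/(k₂−k₁)].
= (0.279/1.97)^(1.97/(1.97−0.279)) = (0.1416)^(1.165) = 0.1026.

0.103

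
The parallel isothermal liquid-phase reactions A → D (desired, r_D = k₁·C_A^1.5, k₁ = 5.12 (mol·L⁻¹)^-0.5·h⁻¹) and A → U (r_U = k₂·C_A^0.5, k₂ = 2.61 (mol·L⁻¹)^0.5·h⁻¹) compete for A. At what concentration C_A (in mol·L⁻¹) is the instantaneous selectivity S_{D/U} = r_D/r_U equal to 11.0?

5.61 mol·L⁻¹

S_{D/U} = (k₁/k₂)·C_A ⇒ C_A = S·k₂/k₁.
= 11.0×2.61/5.12 = 5.61 mol·L⁻¹.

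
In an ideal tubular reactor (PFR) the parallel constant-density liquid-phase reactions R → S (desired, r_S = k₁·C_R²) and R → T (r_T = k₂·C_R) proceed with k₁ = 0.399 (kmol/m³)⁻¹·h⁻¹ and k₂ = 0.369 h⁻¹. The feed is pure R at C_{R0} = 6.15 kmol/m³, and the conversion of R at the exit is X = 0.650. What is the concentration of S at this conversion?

C_R = C_{R0}(1−X) = 2.152 kmol/m³.
Along a PFR/batch, dC_T/dC_R = −r_T/(r_S+r_T) = −k₂/(k₂+k₁·C_R).
Integrating from C_{R0} to C_R: C_T = (0.369/0.399)·ln[(0.369+0.399·6.15)/(0.369+0.399·2.15)] = 0.9248·ln(2.823/1.228) = 0.7699 kmol/m³.
Then C_S = (C_{R0}−C_R) − C_T = 3.998 − 0.7699 = 3.228 kmol/m³.

3.23 kmol/m³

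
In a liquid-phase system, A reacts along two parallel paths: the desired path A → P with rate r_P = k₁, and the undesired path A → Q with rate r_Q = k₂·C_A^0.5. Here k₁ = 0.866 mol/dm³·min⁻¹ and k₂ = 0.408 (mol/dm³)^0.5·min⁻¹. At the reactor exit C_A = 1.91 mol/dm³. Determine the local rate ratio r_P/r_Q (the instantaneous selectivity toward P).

1.54

S_{P/Q} = r_P/r_Q = (k₁)/(k₂·C_A^0.5) = (k₁/k₂)·C_A^-0.5.
= (0.866) / (0.408×1.910^0.5) = 0.8660/0.5639 = 1.54.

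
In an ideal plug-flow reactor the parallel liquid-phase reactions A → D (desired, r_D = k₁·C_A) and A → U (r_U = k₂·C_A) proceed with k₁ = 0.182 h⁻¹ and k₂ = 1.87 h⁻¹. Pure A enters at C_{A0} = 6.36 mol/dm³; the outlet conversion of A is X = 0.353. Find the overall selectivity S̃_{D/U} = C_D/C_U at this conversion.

0.0973

C_A = C_{A0}(1−X) = 4.115 mol/dm³.
Both paths are first order in A, so the instantaneous fraction to D is constant: dC_D/d(−C_A) = k₁/(k₁+k₂) = 0.08869.
C_D = 0.08869·(C_{A0}−C_A) = 0.08869×2.245 = 0.199 mol/dm³.
C_U = (C_{A0}−C_A)−C_D = 2.046 mol/dm³; S̃_{D/U} = 0.1991/2.046 = 0.0973.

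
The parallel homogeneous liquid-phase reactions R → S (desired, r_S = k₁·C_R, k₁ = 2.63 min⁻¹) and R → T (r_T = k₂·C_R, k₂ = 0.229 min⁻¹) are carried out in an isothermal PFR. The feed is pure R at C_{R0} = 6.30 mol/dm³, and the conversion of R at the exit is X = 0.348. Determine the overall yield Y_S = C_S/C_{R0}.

0.320

C_R = C_{R0}(1−X) = 4.108 mol/dm³.
Both paths are first order in R, so the instantaneous fraction to S is constant: dC_S/d(−C_R) = k₁/(k₁+k₂) = 0.9199.
C_S = 0.9199·(C_{R0}−C_R) = 0.9199×2.192 = 2.02 mol/dm³.
Y_S = C_S/C_{R0} = 2.017/6.30 = 0.320.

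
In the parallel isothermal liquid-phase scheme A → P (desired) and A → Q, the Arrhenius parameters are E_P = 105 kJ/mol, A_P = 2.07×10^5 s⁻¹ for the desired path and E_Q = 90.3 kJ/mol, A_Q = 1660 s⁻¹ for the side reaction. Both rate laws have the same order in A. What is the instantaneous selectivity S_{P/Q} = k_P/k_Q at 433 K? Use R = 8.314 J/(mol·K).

2.10

With equal orders, S_{P/Q} = k_P/k_Q = (A_P/A_Q)·exp[(E_Q−E_P)/(RT)].
(E_Q−E_P)/(RT) = (90.3−105)×10³/(8.314×433) = -14700/3600 = -4.083.
k_P/k_Q = (2.07×10^5/1660)·exp(-4.083) = 124.7 × 0.01685 = 2.10.
Since E_P > E_Q, raising the temperature improves selectivity toward P.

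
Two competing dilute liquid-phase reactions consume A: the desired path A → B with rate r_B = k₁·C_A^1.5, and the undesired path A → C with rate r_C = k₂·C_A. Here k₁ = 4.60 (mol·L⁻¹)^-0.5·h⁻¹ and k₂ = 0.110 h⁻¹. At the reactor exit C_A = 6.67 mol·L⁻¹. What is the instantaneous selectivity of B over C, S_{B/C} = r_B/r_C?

108

S_{B/C} = r_B/r_C = (k₁·C_A^1.5)/(k₂·C_A) = (k₁/k₂)·C_A^0.5.
= (4.60×6.670^1.5) / (0.110×6.670) = 79.24/0.7337 = 108.
Since the desired path is higher order in A, keeping C_A high (PFR or concentrated feed) favours B.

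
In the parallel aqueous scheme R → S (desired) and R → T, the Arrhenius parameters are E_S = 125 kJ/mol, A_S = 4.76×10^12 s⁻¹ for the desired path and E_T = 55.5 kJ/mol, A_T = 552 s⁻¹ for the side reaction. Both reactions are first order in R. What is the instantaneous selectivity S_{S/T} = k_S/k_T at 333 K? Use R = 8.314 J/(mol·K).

k_S/k_T = (A_S/A_T)·exp[−(E_S−E_T)/(RT)] = (A_S/A_T)·exp[(E_T−E_S)/(RT)].
(E_T−E_S)/(RT) = (55.5−125)×10³/(8.314×333) = -69500/2769 = -25.10.
k_S/k_T = (4.76×10^12/552)·exp(-25.10) = 8.623×10^9 × 1.253×10^-11 = 0.108.
Since E_S > E_T, raising the temperature improves selectivity toward S.

0.108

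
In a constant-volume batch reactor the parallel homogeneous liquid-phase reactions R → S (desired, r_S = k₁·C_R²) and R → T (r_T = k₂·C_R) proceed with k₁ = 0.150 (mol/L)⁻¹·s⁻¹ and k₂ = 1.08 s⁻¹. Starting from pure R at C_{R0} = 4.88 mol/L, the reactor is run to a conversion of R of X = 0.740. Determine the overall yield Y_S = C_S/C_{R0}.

0.216

C_R = C_{R0}(1−X) = 1.269 mol/L.
Along a PFR/batch, dC_T/dC_R = −r_T/(r_S+r_T) = −k₂/(k₂+k₁·C_R).
Integrating from C_{R0} to C_R: C_T = (1.08/0.150)·ln[(1.08+0.150·4.88)/(1.08+0.150·1.27)] = 7.200·ln(1.812/1.270) = 2.557 mol/L.
Then C_S = (C_{R0}−C_R) − C_T = 3.611 − 2.557 = 1.054 mol/L.
Y_S = C_S/C_{R0} = 1.054/4.88 = 0.216.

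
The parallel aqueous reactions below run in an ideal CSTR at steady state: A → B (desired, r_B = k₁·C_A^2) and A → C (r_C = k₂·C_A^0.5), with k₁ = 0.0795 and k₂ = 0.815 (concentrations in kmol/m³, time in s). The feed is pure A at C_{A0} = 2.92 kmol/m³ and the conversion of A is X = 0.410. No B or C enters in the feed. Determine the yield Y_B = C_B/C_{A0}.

0.0741

Exit C_A = C_{A0}(1−X) = 2.92×0.590 = 1.723 kmol/m³.
In a CSTR the entire volume is at exit conditions, so r_B = 0.0795×1.723^2 = 0.2360 and r_C = 0.815×1.723^0.5 = 1.070.
Fraction of consumed A going to B: r_B/(r_B+r_C) = 0.1807.
C_B = 0.1807·C_{A0}·X = 0.1807×2.92×0.410 = 0.216 kmol/m³; Y_B = C_B/C_{A0} = 0.0741.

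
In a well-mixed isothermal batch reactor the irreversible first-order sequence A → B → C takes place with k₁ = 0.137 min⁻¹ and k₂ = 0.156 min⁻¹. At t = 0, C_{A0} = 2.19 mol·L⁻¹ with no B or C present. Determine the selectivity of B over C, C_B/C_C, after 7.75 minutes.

1.09

Solving the coupled first-order balances gives C_B(t) = [k₁/(k₂−k₁)]·C_{A0}·(e^(−k₁t) − e^(−k₂t)).
e^(−k₁t) = e^(−0.137×7.75) = e^(−1.062) = 0.3459; e^(−k₂t) = e^(−1.209) = 0.2985.
C_B = 0.137×2.19/(0.156−0.137) × (0.3459−0.2985) = 15.79×0.04735 = 0.7478 mol·L⁻¹.
C_A = C_{A0}e^(−k₁t) = 0.7574 mol·L⁻¹, so C_C = C_{A0}−C_A−C_B = 0.6848 mol·L⁻¹; C_B/C_C = 1.09.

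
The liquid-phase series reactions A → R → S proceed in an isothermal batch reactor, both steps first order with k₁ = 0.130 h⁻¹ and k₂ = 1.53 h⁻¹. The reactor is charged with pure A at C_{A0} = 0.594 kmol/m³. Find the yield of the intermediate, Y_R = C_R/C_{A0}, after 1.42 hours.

For first-order series with pure A initially, C_R(t) = k₁C_{A0}/(k₂−k₁)·(e^(−k₁t) − e^(−k₂t)).
e^(−k₁t) = e^(−0.130×1.42) = e^(−0.1846) = 0.8314; e^(−k₂t) = e^(−2.173) = 0.1139.
C_R = 0.130×0.594/(1.53−0.130) × (0.8314−0.1139) = 0.05516×0.7176 = 0.03958 kmol/m³.
Y_R = C_R/C_{A0} = 0.03958/0.594 = 0.0666.

0.0666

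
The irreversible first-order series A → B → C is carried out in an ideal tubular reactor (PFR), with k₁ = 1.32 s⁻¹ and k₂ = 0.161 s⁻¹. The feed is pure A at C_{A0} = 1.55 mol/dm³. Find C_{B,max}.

For a first-order series the maximum intermediate yield is C_{B,max}/C_{A0} = (k₁/k₂)^[k₂/(k₂−k₁)].
= (1.32/0.161)^(0.161/(0.161−1.32)) = (8.199)^(-0.1389) = 0.7466.
C_{B,max} = 0.7466×1.55 = 1.16 mol/dm³.

1.16 mol/dm³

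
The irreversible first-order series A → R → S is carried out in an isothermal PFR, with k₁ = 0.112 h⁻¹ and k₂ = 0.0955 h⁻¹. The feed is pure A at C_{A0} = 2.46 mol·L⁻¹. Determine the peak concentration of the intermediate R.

0.978 mol·L⁻¹

For a first-order series the maximum intermediate yield is C_{R,max}/C_{A0} = (k₁/k₂)^[k₂/(k₂−k₁)].
= (0.112/0.0955)^(0.0955/(0.0955−0.112)) = (1.173)^(-5.788) = 0.3976.
C_{R,max} = 0.3976×2.46 = 0.978 mol·L⁻¹.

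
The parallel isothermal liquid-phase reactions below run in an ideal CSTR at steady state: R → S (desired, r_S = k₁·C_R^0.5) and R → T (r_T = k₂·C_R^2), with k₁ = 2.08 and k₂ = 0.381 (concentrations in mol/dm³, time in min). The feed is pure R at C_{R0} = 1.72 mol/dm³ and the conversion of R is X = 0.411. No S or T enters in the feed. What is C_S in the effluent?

Exit C_R = C_{R0}(1−X) = 1.72×0.589 = 1.013 mol/dm³.
Rates in a CSTR are evaluated at the outlet concentration: r_S = 2.08×1.013^0.5 = 2.094, r_T = 0.381×1.013^2 = 0.3910.
Fraction of consumed R going to S: r_S/(r_S+r_T) = 0.8426.
C_S = 0.8426·C_{R0}·X = 0.8426×1.72×0.411 = 0.596 mol/dm³.

0.596 mol/dm³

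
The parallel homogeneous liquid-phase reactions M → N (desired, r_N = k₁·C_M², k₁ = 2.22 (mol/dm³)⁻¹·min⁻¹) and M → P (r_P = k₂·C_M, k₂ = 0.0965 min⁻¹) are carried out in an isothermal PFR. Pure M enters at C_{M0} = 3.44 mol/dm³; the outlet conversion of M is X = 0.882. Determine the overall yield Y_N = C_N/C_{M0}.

0.856

C_M = C_{M0}(1−X) = 0.4059 mol/dm³.
Along a PFR/batch, dC_P/dC_M = −r_P/(r_N+r_P) = −k₂/(k₂+k₁·C_M).
Integrating from C_{M0} to C_M: C_P = (0.0965/2.22)·ln[(0.0965+2.22·3.44)/(0.0965+2.22·0.406)] = 0.04347·ln(7.733/0.9976) = 0.08902 mol/dm³.
Then C_N = (C_{M0}−C_M) − C_P = 3.034 − 0.08902 = 2.945 mol/dm³.
Y_N = C_N/C_{M0} = 2.945/3.44 = 0.856.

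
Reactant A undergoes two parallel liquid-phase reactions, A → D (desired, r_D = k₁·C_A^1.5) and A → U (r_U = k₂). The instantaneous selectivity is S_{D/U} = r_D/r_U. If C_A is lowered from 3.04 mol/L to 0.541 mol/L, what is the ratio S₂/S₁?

0.0751

S_{D/U} = (k₁/k₂)·C_A^1.5, so S₂/S₁ = (C_{A,2}/C_{A,1})^1.5.
= (0.541/3.04)^1.5 = (0.1780)^1.5 = 0.0751.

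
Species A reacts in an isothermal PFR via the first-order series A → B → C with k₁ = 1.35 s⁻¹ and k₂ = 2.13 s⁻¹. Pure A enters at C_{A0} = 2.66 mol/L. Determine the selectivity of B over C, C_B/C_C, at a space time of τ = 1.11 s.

Solving the coupled first-order balances gives C_B(τ) = [k₁/(k₂−k₁)]·C_{A0}·(e^(−k₁τ) − e^(−k₂τ)).
e^(−k₁τ) = e^(−1.35×1.11) = e^(−1.499) = 0.2235; e^(−k₂τ) = e^(−2.364) = 0.09402.
C_B = 1.35×2.66/(2.13−1.35) × (0.2235−0.09402) = 4.604×0.1295 = 0.5960 mol/L.
C_A = C_{A0}e^(−k₁τ) = 0.5944 mol/L, so C_C = C_{A0}−C_A−C_B = 1.470 mol/L; C_B/C_C = 0.406.

0.406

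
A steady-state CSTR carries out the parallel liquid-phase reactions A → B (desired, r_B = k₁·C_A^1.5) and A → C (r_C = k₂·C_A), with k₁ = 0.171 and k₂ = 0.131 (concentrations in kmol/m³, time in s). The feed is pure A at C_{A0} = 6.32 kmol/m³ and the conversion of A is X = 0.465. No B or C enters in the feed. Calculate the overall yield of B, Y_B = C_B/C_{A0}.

0.328

Exit C_A = C_{A0}(1−X) = 6.32×0.535 = 3.381 kmol/m³.
In a CSTR the entire volume is at exit conditions, so r_B = 0.171×3.381^1.5 = 1.063 and r_C = 0.131×3.381 = 0.4429.
Fraction of consumed A going to B: r_B/(r_B+r_C) = 0.7059.
C_B = 0.7059·C_{A0}·X = 0.7059×6.32×0.465 = 2.07 kmol/m³; Y_B = C_B/C_{A0} = 0.328.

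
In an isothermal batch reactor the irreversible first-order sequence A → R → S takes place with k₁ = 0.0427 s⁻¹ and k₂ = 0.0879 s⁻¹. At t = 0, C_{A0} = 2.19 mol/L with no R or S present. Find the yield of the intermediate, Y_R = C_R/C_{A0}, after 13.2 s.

0.242

For first-order series with pure A initially, C_R(t) = k₁C_{A0}/(k₂−k₁)·(e^(−k₁t) − e^(−k₂t)).
e^(−k₁t) = e^(−0.0427×13.2) = e^(−0.5636) = 0.5691; e^(−k₂t) = e^(−1.160) = 0.3134.
C_R = 0.0427×2.19/(0.0879−0.0427) × (0.5691−0.3134) = 2.069×0.2557 = 0.5291 mol/L.
Y_R = C_R/C_{A0} = 0.5291/2.19 = 0.242.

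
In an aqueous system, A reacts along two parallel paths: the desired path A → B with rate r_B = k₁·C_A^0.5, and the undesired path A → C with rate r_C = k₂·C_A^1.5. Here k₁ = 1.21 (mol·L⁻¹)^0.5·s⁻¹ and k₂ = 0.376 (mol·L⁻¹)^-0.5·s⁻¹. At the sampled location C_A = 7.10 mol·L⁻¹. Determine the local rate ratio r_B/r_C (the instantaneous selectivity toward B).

0.453

S_{B/C} = r_B/r_C = (k₁·C_A^0.5)/(k₂·C_A^1.5) = (k₁/k₂)·C_A⁻¹.
= (1.21×7.100^0.5) / (0.376×7.100^1.5) = 3.224/7.113 = 0.453.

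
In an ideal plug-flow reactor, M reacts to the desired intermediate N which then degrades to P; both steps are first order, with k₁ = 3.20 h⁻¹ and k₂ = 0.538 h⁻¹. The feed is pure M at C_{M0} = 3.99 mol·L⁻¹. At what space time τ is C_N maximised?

0.670 h

For first-order series the maximum of C_N occurs at τ_opt = ln(k₂/k₁)/(k₂−k₁).
= ln(0.538/3.20)/(0.538−3.20) = ln(0.1681)/-2.662 = -1.783/-2.662 = 0.670 h.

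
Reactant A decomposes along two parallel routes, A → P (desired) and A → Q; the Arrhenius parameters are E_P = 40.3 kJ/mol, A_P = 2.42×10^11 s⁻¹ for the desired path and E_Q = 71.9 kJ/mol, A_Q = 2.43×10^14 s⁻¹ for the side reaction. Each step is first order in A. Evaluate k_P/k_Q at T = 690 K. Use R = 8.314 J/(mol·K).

0.246

Since both paths have the same order in A, the concentration cancels and S_{P/Q} = k_P/k_Q = (A_P/A_Q)·exp[(E_Q−E_P)/(RT)].
(E_Q−E_P)/(RT) = (71.9−40.3)×10³/(8.314×690) = 31600/5737 = 5.508.
k_P/k_Q = (2.42×10^11/2.43×10^14)·exp(5.508) = 9.959×10^-4 × 246.8 = 0.246.
Since E_P < E_Q, lowering the temperature improves selectivity toward P.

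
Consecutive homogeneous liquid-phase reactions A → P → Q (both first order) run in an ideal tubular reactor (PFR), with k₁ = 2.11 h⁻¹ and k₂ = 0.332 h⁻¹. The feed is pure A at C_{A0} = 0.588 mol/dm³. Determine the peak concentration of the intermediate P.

0.416 mol/dm³

Evaluating C_P at τ_opt = ln(k₂/k₁)/(k₂−k₁) gives C_{P,max}/C_{A0} = (k₁/k₂)^[k₂/(k₂−k₁)].
= (2.11/0.332)^(0.332/(0.332−2.11)) = (6.355)^(-0.1867) = 0.7080.
C_{P,max} = 0.7080×0.588 = 0.416 mol/dm³.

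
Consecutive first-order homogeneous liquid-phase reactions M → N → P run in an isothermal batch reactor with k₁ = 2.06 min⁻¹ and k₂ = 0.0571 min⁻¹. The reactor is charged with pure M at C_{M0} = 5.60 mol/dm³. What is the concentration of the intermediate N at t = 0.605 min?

3.91 mol/dm³

Solving the coupled first-order balances gives C_N(t) = [k₁/(k₂−k₁)]·C_{M0}·(e^(−k₁t) − e^(−k₂t)).
e^(−k₁t) = e^(−2.06×0.605) = e^(−1.246) = 0.2876; e^(−k₂t) = e^(−0.03455) = 0.9660.
C_N = 2.06×5.60/(0.0571−2.06) × (0.2876−0.9660) = (-5.760)×(-0.6785) = 3.908 mol/dm³.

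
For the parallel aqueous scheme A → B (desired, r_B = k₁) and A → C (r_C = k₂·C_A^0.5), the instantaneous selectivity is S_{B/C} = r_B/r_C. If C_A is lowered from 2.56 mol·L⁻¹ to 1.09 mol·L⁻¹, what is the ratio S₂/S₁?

1.53

S_{B/C} = (k₁/k₂)·C_A^-0.5, so S₂/S₁ = (C_{A,2}/C_{A,1})^-0.5.
= (1.09/2.56)^(-0.5) = (0.4258)^(-0.5) = 1.53.
Selectivity toward B rises as C_A falls — low-concentration operation is favoured.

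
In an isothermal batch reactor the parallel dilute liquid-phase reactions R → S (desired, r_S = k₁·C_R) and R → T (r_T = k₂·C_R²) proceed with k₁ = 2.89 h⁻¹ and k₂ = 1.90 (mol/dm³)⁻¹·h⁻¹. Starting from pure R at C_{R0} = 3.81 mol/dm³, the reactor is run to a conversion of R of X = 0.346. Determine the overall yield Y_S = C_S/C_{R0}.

0.113

C_R = C_{R0}(1−X) = 2.492 mol/dm³.
Along a PFR/batch, dC_S/dC_R = −r_S/(r_S+r_T) = −k₁/(k₁+k₂·C_R).
Integrating from C_{R0} to C_R: C_S = (2.89/1.90)·ln[(2.89+1.90·3.81)/(2.89+1.90·2.49)] = 1.521·ln(10.13/7.624) = 0.4321 mol/dm³.
Y_S = C_S/C_{R0} = 0.4321/3.81 = 0.113.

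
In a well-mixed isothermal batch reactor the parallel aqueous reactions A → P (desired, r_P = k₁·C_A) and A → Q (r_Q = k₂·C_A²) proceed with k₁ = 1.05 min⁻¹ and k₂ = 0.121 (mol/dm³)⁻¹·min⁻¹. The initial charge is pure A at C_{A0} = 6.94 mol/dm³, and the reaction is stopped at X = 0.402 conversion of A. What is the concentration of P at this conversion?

1.71 mol/dm³

C_A = C_{A0}(1−X) = 4.150 mol/dm³.
Along a PFR/batch, dC_P/dC_A = −r_P/(r_P+r_Q) = −k₁/(k₁+k₂·C_A).
Integrating from C_{A0} to C_A: C_P = (1.05/0.121)·ln[(1.05+0.121·6.94)/(1.05+0.121·4.15)] = 8.678·ln(1.890/1.552) = 1.708 mol/dm³.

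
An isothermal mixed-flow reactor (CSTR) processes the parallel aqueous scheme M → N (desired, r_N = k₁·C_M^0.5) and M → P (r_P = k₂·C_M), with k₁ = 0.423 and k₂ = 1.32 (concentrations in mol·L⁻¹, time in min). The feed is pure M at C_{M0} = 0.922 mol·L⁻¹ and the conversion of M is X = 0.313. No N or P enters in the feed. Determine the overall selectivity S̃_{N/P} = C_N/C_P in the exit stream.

Exit C_M = C_{M0}(1−X) = 0.922×0.687 = 0.6334 mol·L⁻¹.
Rates in a CSTR are evaluated at the outlet concentration: r_N = 0.423×0.6334^0.5 = 0.3367, r_P = 1.32×0.6334 = 0.8361.
Overall selectivity = C_N/C_P = r_Nτ/(r_Pτ) = r_N/r_P = 0.403.

0.403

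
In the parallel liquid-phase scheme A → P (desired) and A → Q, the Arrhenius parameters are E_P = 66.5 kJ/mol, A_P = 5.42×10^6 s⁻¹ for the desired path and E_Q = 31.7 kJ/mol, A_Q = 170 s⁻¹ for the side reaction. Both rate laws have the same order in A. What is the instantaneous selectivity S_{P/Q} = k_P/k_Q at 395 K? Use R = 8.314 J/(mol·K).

With equal orders, S_{P/Q} = k_P/k_Q = (A_P/A_Q)·exp[(E_Q−E_P)/(RT)].
(E_Q−E_P)/(RT) = (31.7−66.5)×10³/(8.314×395) = -34800/3284 = -10.60.
k_P/k_Q = (5.42×10^6/170)·exp(-10.60) = 31882 × 2.500×10^-5 = 0.797.
Since E_P > E_Q, raising the temperature improves selectivity toward P.

0.797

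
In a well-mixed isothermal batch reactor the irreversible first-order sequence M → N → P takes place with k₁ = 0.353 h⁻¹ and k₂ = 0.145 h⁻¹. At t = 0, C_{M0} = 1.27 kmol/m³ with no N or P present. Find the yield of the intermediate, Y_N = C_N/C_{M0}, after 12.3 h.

For first-order series with pure M initially, C_N(t) = k₁C_{M0}/(k₂−k₁)·(e^(−k₁t) − e^(−k₂t)).
e^(−k₁t) = e^(−0.353×12.3) = e^(−4.342) = 0.01301; e^(−k₂t) = e^(−1.784) = 0.1680.
C_N = 0.353×1.27/(0.145−0.353) × (0.01301−0.1680) = (-2.155)×(-0.1550) = 0.3342 kmol/m³.
Y_N = C_N/C_{M0} = 0.3342/1.27 = 0.263.

0.263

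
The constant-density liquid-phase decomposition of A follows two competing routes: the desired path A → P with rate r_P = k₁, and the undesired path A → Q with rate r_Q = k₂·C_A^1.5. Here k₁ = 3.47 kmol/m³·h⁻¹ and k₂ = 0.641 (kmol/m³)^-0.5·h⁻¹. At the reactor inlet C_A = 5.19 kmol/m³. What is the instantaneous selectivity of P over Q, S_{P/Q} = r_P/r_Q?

S_{P/Q} = r_P/r_Q = (k₁)/(k₂·C_A^1.5) = (k₁/k₂)·C_A^-1.5.
= (3.47) / (0.641×5.190^1.5) = 3.470/7.579 = 0.458.

0.458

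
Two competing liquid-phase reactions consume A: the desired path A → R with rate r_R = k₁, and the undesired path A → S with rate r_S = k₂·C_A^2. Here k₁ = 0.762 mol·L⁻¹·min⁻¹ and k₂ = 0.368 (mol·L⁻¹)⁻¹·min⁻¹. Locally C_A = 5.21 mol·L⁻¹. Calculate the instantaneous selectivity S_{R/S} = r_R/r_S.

0.0763

S_{R/S} = r_R/r_S = (k₁)/(k₂·C_A^2) = (k₁/k₂)·C_A^-2.
= (0.762) / (0.368×5.210^2) = 0.7620/9.989 = 0.0763.
The undesired path is higher order in A, so low C_A (CSTR or dilute feed) favours R.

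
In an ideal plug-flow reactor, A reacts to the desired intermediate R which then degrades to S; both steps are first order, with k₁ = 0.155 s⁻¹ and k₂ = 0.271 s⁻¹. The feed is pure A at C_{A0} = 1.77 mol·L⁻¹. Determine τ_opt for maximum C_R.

Setting dC_R/dτ = 0 gives τ_opt = ln(k₂/k₁)/(k₂−k₁).
= ln(0.271/0.155)/(0.271−0.155) = ln(1.748)/0.1160 = 0.5587/0.1160 = 4.82 s.

4.82 s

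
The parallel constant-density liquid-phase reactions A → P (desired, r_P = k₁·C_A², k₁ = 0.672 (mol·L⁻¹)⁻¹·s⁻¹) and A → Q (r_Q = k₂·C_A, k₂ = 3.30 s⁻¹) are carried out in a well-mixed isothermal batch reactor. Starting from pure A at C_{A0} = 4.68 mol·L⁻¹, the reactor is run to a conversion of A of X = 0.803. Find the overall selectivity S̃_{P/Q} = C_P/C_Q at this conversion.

C_A = C_{A0}(1−X) = 0.9220 mol·L⁻¹.
Along a PFR/batch, dC_Q/dC_A = −r_Q/(r_P+r_Q) = −k₂/(k₂+k₁·C_A).
Integrating from C_{A0} to C_A: C_Q = (3.30/0.672)·ln[(3.30+0.672·4.68)/(3.30+0.672·0.922)] = 4.911·ln(6.445/3.920) = 2.442 mol·L⁻¹.
Then C_P = (C_{A0}−C_A) − C_Q = 3.758 − 2.442 = 1.316 mol·L⁻¹.
S̃_{P/Q} = C_P/C_Q = 1.316/2.442 = 0.539.

0.539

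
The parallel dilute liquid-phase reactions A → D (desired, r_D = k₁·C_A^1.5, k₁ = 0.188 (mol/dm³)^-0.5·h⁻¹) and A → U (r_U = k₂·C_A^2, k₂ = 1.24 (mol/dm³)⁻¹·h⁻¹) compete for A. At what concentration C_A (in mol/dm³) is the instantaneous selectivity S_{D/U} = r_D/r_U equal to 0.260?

S_{D/U} = (k₁/k₂)·C_A^-0.5 ⇒ C_A = (S·k₂/k₁)^(-2).
= (0.260×1.24/0.188)^(-2) = (1.715)^(-2) = 0.340 mol/dm³.

0.340 mol/dm³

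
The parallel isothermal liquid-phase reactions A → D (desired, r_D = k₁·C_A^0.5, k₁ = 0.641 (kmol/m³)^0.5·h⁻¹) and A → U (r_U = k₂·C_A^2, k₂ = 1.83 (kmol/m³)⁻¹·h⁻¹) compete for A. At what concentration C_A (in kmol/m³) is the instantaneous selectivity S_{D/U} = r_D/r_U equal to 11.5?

0.0975 kmol/m³

S_{D/U} = (k₁/k₂)·C_A^-1.5 ⇒ C_A = (S·k₂/k₁)^(1/(-1.5)).
= (11.5×1.83/0.641)^(-0.6667) = (32.83)^(-0.6667) = 0.0975 kmol/m³.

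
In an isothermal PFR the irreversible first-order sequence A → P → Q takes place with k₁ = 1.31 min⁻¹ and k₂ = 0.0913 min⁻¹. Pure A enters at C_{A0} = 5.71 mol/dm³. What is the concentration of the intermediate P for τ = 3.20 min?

4.49 mol/dm³

For first-order series with pure A initially, C_P(τ) = k₁C_{A0}/(k₂−k₁)·(e^(−k₁τ) − e^(−k₂τ)).
e^(−k₁τ) = e^(−1.31×3.20) = e^(−4.192) = 0.01512; e^(−k₂τ) = e^(−0.2922) = 0.7466.
C_P = 1.31×5.71/(0.0913−1.31) × (0.01512−0.7466) = (-6.138)×(-0.7315) = 4.490 mol/dm³.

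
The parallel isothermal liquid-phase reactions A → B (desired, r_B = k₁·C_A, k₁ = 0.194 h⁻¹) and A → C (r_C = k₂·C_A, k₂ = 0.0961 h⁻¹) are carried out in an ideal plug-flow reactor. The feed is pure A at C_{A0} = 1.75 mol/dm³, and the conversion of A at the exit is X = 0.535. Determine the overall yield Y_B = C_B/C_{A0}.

0.358

C_A = C_{A0}(1−X) = 0.8137 mol/dm³.
Both paths are first order in A, so the instantaneous fraction to B is constant: dC_B/d(−C_A) = k₁/(k₁+k₂) = 0.6687.
C_B = 0.6687·(C_{A0}−C_A) = 0.6687×0.9363 = 0.626 mol/dm³.
Y_B = C_B/C_{A0} = 0.6261/1.75 = 0.358.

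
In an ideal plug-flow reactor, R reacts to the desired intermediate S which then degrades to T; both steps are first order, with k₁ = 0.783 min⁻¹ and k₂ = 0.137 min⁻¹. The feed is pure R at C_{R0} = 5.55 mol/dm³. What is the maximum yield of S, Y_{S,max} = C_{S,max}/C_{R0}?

0.691

At the optimum, C_{S,max}/C_{R0} = (k₁/k₂)^[k₂/(k₂−k₁)].
= (0.783/0.137)^(0.137/(0.137−0.783)) = (5.715)^(-0.2121) = 0.6910.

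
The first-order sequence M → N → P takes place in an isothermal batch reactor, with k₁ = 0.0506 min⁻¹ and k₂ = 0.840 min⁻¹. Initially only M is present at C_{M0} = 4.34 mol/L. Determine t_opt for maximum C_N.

Setting dC_N/dt = 0 gives t_opt = ln(k₂/k₁)/(k₂−k₁).
= ln(0.840/0.0506)/(0.840−0.0506) = ln(16.60)/0.7894 = 2.809/0.7894 = 3.56 min.

3.56 min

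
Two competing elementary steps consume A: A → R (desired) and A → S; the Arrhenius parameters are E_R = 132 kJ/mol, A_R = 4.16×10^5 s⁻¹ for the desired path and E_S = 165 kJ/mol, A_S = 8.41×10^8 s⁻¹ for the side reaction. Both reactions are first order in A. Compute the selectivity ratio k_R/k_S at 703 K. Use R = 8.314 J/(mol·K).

0.140

With equal orders, S_{R/S} = k_R/k_S = (A_R/A_S)·exp[(E_S−E_R)/(RT)].
(E_S−E_R)/(RT) = (165−132)×10³/(8.314×703) = 33000/5845 = 5.646.
k_R/k_S = (4.16×10^5/8.41×10^8)·exp(5.646) = 4.946×10^-4 × 283.2 = 0.140.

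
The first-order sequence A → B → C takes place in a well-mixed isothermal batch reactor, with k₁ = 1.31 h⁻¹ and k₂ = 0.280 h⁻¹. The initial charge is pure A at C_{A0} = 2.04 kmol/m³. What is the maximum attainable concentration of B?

1.34 kmol/m³

For a first-order series the maximum intermediate yield is C_{B,max}/C_{A0} = (k₁/k₂)^[k₂/(k₂−k₁)].
= (1.31/0.280)^(0.280/(0.280−1.31)) = (4.679)^(-0.2718) = 0.6574.
C_{B,max} = 0.6574×2.04 = 1.34 kmol/m³.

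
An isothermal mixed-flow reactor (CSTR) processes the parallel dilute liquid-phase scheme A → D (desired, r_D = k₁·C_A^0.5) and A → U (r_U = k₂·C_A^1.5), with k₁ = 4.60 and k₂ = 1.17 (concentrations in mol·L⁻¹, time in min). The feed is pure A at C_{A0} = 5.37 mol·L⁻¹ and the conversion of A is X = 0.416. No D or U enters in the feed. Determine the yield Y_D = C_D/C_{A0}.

Exit C_A = C_{A0}(1−X) = 5.37×0.584 = 3.136 mol·L⁻¹.
Rates in a CSTR are evaluated at the outlet concentration: r_D = 4.60×3.136^0.5 = 8.146, r_U = 1.17×3.136^1.5 = 6.498.
Fraction of consumed A going to D: r_D/(r_D+r_U) = 0.5563.
C_D = 0.5563·C_{A0}·X = 0.5563×5.37×0.416 = 1.24 mol·L⁻¹; Y_D = C_D/C_{A0} = 0.231.

0.231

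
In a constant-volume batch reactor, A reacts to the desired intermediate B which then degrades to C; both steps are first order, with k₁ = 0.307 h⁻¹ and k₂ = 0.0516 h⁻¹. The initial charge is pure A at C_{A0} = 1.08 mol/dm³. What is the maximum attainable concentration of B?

0.753 mol/dm³

For a first-order series the maximum intermediate yield is C_{B,max}/C_{A0} = (k₁/k₂)^[k₂/(k₂−k₁)].
= (0.307/0.0516)^(0.0516/(0.0516−0.307)) = (5.950)^(-0.2020) = 0.6975.
C_{B,max} = 0.6975×1.08 = 0.753 mol/dm³.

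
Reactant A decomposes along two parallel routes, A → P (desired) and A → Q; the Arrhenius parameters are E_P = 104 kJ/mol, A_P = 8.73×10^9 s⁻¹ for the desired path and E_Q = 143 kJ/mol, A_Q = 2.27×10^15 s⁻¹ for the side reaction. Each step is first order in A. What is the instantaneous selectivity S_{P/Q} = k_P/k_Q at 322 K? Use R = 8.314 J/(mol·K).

8.16

With equal orders, S_{P/Q} = k_P/k_Q = (A_P/A_Q)·exp[(E_Q−E_P)/(RT)].
(E_Q−E_P)/(RT) = (143−104)×10³/(8.314×322) = 39000/2677 = 14.57.
k_P/k_Q = (8.73×10^9/2.27×10^15)·exp(14.57) = 3.846×10^-6 × 2.122×10^6 = 8.16.
Since E_P < E_Q, lowering the temperature improves selectivity toward P.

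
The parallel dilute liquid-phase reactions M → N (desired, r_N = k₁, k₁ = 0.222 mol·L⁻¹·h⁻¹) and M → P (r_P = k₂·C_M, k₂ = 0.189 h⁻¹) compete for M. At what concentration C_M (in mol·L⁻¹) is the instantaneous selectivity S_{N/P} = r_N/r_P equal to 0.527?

S_{N/P} = (k₁/k₂)·C_M⁻¹ ⇒ C_M = (S·k₂/k₁)^(-1).
= (0.527×0.189/0.222)^(-1) = (0.4487)^(-1) = 2.23 mol·L⁻¹.

2.23 mol·L⁻¹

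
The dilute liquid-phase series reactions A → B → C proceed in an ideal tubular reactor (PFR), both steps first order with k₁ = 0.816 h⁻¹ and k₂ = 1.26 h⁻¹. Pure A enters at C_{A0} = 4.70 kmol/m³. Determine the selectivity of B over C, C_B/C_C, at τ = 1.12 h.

0.930

The intermediate concentration in a first-order A→B→C sequence is C_B = k₁C_{A0}(e^(−k₁τ) − e^(−k₂τ))/(k₂−k₁).
e^(−k₁τ) = e^(−0.816×1.12) = e^(−0.9139) = 0.4009; e^(−k₂τ) = e^(−1.411) = 0.2439.
C_B = 0.816×4.70/(1.26−0.816) × (0.4009−0.2439) = 8.638×0.1571 = 1.357 kmol/m³.
C_A = C_{A0}e^(−k₁τ) = 1.884 kmol/m³, so C_C = C_{A0}−C_A−C_B = 1.459 kmol/m³; C_B/C_C = 0.930.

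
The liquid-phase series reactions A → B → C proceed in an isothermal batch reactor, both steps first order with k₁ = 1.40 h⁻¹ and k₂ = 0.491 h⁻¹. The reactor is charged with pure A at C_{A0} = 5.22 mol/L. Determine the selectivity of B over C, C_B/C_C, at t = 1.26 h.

The intermediate concentration in a first-order A→B→C sequence is C_B = k₁C_{A0}(e^(−k₁t) − e^(−k₂t))/(k₂−k₁).
e^(−k₁t) = e^(−1.40×1.26) = e^(−1.764) = 0.1714; e^(−k₂t) = e^(−0.6187) = 0.5387.
C_B = 1.40×5.22/(0.491−1.40) × (0.1714−0.5387) = (-8.040)×(-0.3673) = 2.953 mol/L.
C_A = C_{A0}e^(−k₁t) = 0.8945 mol/L, so C_C = C_{A0}−C_A−C_B = 1.373 mol/L; C_B/C_C = 2.15.

2.15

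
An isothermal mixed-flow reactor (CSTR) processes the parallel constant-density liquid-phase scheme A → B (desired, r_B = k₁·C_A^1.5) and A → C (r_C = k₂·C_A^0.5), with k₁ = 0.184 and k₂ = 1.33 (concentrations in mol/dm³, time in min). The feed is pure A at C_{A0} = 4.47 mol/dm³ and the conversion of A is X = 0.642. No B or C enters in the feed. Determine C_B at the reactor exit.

Exit C_A = C_{A0}(1−X) = 4.47×0.358 = 1.600 mol/dm³.
Rates in a CSTR are evaluated at the outlet concentration: r_B = 0.184×1.600^1.5 = 0.3725, r_C = 1.33×1.600^0.5 = 1.682.
Fraction of consumed A going to B: r_B/(r_B+r_C) = 0.1813.
C_B = 0.1813·C_{A0}·X = 0.1813×4.47×0.642 = 0.520 mol/dm³.

0.520 mol/dm³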